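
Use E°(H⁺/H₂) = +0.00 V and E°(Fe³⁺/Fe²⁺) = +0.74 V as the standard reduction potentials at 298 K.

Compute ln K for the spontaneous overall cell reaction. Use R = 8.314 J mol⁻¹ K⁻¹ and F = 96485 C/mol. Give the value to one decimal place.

57.6

Cathode: Fe³⁺/Fe²⁺; anode: H⁺/H₂. E°cell = (+0.74) − (+0.00) = +0.74 V, with n = 2.
ΔG° = −nFE° = −RT ln K, so ln K = nFE°/(RT) = (2)(96485)(+0.74) / ((8.314)(298)) = 57.636.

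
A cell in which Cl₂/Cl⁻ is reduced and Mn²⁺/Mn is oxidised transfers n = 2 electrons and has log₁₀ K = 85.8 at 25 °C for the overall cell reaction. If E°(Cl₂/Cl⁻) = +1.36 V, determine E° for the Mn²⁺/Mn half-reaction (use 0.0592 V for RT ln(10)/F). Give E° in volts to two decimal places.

E°cell = (0.0592/n)·log K = (0.0592/2)(85.8) = +2.540 V.
Since Cl₂/Cl⁻ is the cathode and Mn²⁺/Mn the anode, E°cell = E°(Cl₂/Cl⁻) − E°(Mn²⁺/Mn).
So E°(Mn²⁺/Mn) = E°(Cl₂/Cl⁻) − E°cell = (+1.36) − (+2.540) = -1.18 V.

-1.18 V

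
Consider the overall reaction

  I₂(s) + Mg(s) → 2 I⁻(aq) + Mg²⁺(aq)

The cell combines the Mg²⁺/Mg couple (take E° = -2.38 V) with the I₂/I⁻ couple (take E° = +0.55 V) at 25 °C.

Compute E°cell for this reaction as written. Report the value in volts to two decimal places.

+2.93 V

The I₂/I⁻ couple has the higher reduction potential, so it is the cathode; Mg²⁺/Mg is oxidised at the anode.
E°cell = E°(cathode) − E°(anode) = (+0.55) − (-2.38) = +2.93 V.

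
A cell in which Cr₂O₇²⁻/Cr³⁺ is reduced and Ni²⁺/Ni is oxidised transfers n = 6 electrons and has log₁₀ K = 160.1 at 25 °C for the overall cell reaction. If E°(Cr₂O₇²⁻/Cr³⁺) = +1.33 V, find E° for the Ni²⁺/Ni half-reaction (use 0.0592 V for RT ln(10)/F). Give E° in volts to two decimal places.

-0.25 V

E°cell = (0.0592/n)·log K = (0.0592/6)(160.1) = +1.580 V.
Since Cr₂O₇²⁻/Cr³⁺ is the cathode and Ni²⁺/Ni the anode, E°cell = E°(Cr₂O₇²⁻/Cr³⁺) − E°(Ni²⁺/Ni).
So E°(Ni²⁺/Ni) = E°(Cr₂O₇²⁻/Cr³⁺) − E°cell = (+1.33) − (+1.580) = -0.25 V.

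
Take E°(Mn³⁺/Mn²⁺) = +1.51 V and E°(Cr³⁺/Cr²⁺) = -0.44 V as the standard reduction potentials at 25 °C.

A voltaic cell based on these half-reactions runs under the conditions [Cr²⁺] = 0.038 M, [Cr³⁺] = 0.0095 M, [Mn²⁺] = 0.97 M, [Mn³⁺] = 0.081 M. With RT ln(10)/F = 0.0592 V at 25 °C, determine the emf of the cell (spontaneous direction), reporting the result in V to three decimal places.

+1.922 V

Mn³⁺/Mn²⁺ is the cathode (higher E°), Cr³⁺/Cr²⁺ the anode: E°cell = +1.51 − (-0.44) = +1.95 V, n = 1.
Overall: Mn³⁺(aq) + Cr²⁺(aq) → Mn²⁺(aq) + Cr³⁺(aq)
Q = [Mn²⁺]·[Cr³⁺] / ([Mn³⁺]·[Cr²⁺]); log Q = 0.476.
E = E° − (0.0592/n) log Q = +1.95 − (0.0592/1)(0.476) = +1.922 V.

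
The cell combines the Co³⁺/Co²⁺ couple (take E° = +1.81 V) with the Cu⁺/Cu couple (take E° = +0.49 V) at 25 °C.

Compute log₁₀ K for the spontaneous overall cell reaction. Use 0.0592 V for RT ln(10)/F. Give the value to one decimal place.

22.3

Cathode: Co³⁺/Co²⁺; anode: Cu⁺/Cu. E°cell = +1.32 V, n = 1.
log K = nE°cell / 0.0592 = (1)(+1.32) / 0.0592 = 22.3.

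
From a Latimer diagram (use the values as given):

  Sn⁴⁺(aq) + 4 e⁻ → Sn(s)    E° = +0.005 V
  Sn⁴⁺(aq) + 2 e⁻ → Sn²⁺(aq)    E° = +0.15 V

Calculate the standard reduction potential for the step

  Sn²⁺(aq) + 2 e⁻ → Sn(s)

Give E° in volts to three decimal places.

Sequential free energies add, so n₃E°₃ = n₁E°₁ + n₂E°₂.
With n₃ = 4, and the known step contributing 2×(+0.15) V, the unknown satisfies 2·E° = 4×(+0.005) − 2×(+0.15) = -0.280.
E° = -0.280 / 2 = -0.140 V.

-0.140 V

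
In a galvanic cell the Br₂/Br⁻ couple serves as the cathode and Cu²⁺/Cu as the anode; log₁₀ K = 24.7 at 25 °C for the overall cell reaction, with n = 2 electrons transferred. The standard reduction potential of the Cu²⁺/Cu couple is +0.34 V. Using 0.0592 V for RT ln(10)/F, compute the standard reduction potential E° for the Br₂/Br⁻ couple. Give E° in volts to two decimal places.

E°cell = (0.0592/n)·log K = (0.0592/2)(24.7) = +0.731 V.
Since Br₂/Br⁻ is the cathode and Cu²⁺/Cu the anode, E°cell = E°(Br₂/Br⁻) − E°(Cu²⁺/Cu).
So E°(Br₂/Br⁻) = E°cell + E°(Cu²⁺/Cu) = +0.731 + (+0.34) = +1.07 V.

+1.07 V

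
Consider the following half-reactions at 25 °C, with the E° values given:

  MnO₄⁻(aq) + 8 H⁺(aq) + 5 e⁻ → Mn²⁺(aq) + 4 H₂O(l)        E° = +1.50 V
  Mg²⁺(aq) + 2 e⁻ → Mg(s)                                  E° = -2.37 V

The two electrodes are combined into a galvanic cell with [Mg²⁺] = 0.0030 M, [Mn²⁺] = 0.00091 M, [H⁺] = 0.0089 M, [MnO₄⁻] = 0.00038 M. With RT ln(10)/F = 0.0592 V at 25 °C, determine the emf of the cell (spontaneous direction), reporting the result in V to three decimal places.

+3.746 V

MnO₄⁻/Mn²⁺ is the cathode (higher E°), Mg²⁺/Mg the anode: E°cell = +1.50 − (-2.37) = +3.87 V, n = 10.
Overall: 2 MnO₄⁻(aq) + 16 H⁺(aq) + 5 Mg(s) → 2 Mn²⁺(aq) + 8 H₂O(l) + 5 Mg²⁺(aq)
Q = [Mn²⁺]^2·[Mg²⁺]^5 / ([MnO₄⁻]^2·[H⁺]^16); log Q = 20.954.
E = E° − (0.0592/n) log Q = +3.87 − (0.0592/10)(20.954) = +3.746 V.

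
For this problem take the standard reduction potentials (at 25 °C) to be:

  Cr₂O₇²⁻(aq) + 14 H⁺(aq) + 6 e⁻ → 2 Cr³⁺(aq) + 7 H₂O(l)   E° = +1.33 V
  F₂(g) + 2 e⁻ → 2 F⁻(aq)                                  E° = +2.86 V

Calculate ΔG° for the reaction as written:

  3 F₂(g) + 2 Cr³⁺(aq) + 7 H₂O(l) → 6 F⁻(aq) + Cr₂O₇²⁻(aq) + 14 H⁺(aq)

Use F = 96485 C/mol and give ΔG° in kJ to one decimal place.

-885.7 kJ

As written, F₂/F⁻ is reduced (cathode) and Cr₂O₇²⁻/Cr³⁺ is oxidised (anode), so E°cell = (+2.86) − (+1.33) = +1.53 V.
Balancing electrons gives n = 6.
ΔG° = −nFE° = −(6)(96485)(+1.53) = -885,732 J = -885.7 kJ.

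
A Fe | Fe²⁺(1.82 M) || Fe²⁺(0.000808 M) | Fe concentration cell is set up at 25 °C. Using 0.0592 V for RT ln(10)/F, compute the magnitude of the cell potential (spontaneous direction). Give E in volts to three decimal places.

+0.099 V

For a concentration cell E°cell = 0. The 1.82 M side is the cathode (reduction is favoured where [Fe²⁺] is higher).
With n = 2, E = −(0.0592/2) log([Fe²⁺]ₐₙ/[Fe²⁺]꜀ₐₜ) = −(0.0592/2) log(0.000808/1.82) = −(0.0592/2)(-3.353) = +0.099 V.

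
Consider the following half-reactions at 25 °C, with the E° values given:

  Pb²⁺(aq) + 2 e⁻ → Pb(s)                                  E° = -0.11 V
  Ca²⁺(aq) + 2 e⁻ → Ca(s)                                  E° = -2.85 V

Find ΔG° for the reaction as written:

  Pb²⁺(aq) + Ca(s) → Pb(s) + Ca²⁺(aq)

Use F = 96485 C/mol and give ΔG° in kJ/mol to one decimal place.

As written, Pb²⁺/Pb is reduced (cathode) and Ca²⁺/Ca is oxidised (anode), so E°cell = (-0.11) − (-2.85) = +2.74 V.
Balancing electrons gives n = 2.
ΔG° = −nFE° = −(2)(96485)(+2.74) = -528,738 J = -528.7 kJ/mol.

-528.7 kJ/mol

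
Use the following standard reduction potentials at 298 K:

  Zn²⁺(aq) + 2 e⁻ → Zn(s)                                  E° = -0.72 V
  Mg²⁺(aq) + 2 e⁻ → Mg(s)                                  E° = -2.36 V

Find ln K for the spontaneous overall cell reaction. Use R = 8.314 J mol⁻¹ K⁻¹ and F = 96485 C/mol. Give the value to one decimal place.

127.7

Cathode: Zn²⁺/Zn; anode: Mg²⁺/Mg. E°cell = (-0.72) − (-2.36) = +1.64 V, with n = 2.
ΔG° = −nFE° = −RT ln K, so ln K = nFE°/(RT) = (2)(96485)(+1.64) / ((8.314)(298)) = 127.734.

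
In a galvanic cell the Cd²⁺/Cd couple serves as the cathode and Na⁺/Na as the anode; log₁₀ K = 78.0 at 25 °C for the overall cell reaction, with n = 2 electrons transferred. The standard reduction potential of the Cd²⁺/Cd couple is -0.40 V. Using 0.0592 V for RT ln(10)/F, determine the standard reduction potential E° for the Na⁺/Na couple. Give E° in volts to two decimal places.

-2.71 V

E°cell = (0.0592/n)·log K = (0.0592/2)(78.0) = +2.309 V.
Since Cd²⁺/Cd is the cathode and Na⁺/Na the anode, E°cell = E°(Cd²⁺/Cd) − E°(Na⁺/Na).
So E°(Na⁺/Na) = E°(Cd²⁺/Cd) − E°cell = (-0.40) − (+2.309) = -2.71 V.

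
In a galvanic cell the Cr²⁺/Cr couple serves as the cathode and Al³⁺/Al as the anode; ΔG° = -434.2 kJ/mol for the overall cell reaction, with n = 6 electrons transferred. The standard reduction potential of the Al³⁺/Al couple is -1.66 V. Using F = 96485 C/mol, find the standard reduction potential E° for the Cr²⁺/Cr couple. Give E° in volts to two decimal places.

E°cell = −ΔG°/(nF) = −(-434.2×10³)/((6)(96485)) = +0.750 V.
Since Cr²⁺/Cr is the cathode and Al³⁺/Al the anode, E°cell = E°(Cr²⁺/Cr) − E°(Al³⁺/Al).
So E°(Cr²⁺/Cr) = E°cell + E°(Al³⁺/Al) = +0.750 + (-1.66) = -0.91 V.

-0.91 V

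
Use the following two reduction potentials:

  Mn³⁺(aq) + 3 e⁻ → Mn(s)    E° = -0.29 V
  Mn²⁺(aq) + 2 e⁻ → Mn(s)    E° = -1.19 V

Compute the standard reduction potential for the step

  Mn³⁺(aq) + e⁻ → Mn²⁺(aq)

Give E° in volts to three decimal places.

+1.510 V

Sequential free energies add, so n₃E°₃ = n₁E°₁ + n₂E°₂.
With n₃ = 3, and the known step contributing 2×(-1.19) V, the unknown satisfies 1·E° = 3×(-0.29) − 2×(-1.19) = +1.510.
E° = +1.510 / 1 = +1.510 V.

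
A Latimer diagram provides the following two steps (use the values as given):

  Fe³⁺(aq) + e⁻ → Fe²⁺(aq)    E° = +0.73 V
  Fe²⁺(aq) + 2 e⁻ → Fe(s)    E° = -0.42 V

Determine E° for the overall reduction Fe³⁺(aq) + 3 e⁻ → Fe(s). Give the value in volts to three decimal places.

Since ΔG° = −nFE° is additive over sequential reductions, n₃E°₃ = n₁E°₁ + n₂E°₂.
E°₃ = (1×+0.73 + 2×-0.42) / 3 = (-0.110) / 3 = -0.037 V.
Simply averaging or adding the two E° values would be wrong; the electron-weighted sum is required.

-0.037 V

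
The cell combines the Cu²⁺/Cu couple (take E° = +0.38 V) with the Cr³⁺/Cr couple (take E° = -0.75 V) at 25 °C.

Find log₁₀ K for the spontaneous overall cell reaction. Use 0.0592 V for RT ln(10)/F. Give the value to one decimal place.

114.5

Cathode: Cu²⁺/Cu; anode: Cr³⁺/Cr. E°cell = +1.13 V, n = 6.
log K = nE°cell / 0.0592 = (6)(+1.13) / 0.0592 = 114.5.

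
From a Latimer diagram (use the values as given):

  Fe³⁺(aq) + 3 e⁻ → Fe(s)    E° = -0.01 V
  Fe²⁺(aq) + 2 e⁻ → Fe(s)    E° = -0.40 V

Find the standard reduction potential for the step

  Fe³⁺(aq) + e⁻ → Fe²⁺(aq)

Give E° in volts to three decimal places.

Sequential free energies add, so n₃E°₃ = n₁E°₁ + n₂E°₂.
With n₃ = 3, and the known step contributing 2×(-0.40) V, the unknown satisfies 1·E° = 3×(-0.01) − 2×(-0.40) = +0.770.
E° = +0.770 / 1 = +0.770 V.

+0.770 V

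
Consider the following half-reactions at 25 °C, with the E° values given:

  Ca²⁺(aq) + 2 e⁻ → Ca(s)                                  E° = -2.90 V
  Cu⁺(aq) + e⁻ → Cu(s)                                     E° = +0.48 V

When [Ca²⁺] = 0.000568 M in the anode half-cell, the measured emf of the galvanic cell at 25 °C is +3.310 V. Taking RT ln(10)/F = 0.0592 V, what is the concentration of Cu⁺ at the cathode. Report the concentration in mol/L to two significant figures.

0.0016 M

Cu⁺/Cu is the cathode, Ca²⁺/Ca the anode: E°cell = +3.38 V, n = 2.
Overall reaction: 2 Cu⁺(aq) + Ca(s) → 2 Cu(s) + Ca²⁺(aq); Q = [Ca²⁺]^1/[Cu⁺]^2.
From E = E° − (0.0592/n) log Q: log Q = (E° − E)·n/0.0592 = (+3.38 − (+3.310))·2/0.0592 = 2.3649.
So 2·log[Cu⁺] = 1·log(0.000568) − log Q = -3.2457 − (2.3649) = -5.6106; log[Cu⁺] = -5.6106 / 2 = -2.8053; [Cu⁺] = 10^(-2.8053) ≈ 0.0016 M.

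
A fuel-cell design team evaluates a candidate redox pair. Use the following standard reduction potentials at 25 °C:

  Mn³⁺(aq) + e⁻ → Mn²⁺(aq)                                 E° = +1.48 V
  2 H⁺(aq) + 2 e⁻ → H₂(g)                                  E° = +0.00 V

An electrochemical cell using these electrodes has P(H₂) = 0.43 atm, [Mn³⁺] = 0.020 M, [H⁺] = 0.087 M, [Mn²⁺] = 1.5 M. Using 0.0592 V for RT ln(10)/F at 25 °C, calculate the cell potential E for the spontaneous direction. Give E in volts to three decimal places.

Mn³⁺/Mn²⁺ is the cathode (higher E°), H⁺/H₂ the anode: E°cell = +1.48 − (+0.00) = +1.48 V, n = 2.
Overall: 2 Mn³⁺(aq) + H₂(g) → 2 Mn²⁺(aq) + 2 H⁺(aq)
Q = [Mn²⁺]^2·[H⁺]^2 / ([Mn³⁺]^2·P(H₂)); log Q = 1.996.
E = E° − (0.0592/n) log Q = +1.48 − (0.0592/2)(1.996) = +1.421 V.

+1.421 V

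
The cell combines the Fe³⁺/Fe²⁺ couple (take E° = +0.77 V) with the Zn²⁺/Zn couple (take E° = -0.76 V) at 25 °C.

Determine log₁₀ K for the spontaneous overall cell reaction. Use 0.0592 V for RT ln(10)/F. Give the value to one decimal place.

51.7

Cathode: Fe³⁺/Fe²⁺; anode: Zn²⁺/Zn. E°cell = +1.53 V, n = 2.
log K = nE°cell / 0.0592 = (2)(+1.53) / 0.0592 = 51.7.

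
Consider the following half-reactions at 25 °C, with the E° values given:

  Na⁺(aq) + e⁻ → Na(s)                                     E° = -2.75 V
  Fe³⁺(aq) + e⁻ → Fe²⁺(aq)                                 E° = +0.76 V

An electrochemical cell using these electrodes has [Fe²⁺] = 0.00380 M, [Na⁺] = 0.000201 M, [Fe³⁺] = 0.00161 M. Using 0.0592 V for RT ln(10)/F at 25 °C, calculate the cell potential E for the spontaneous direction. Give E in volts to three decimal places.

+3.707 V

Fe³⁺/Fe²⁺ is the cathode (higher E°), Na⁺/Na the anode: E°cell = +0.76 − (-2.75) = +3.51 V, n = 1.
Overall: Fe³⁺(aq) + Na(s) → Fe²⁺(aq) + Na⁺(aq)
Q = [Fe²⁺]·[Na⁺] / ([Fe³⁺]); log Q = -3.324.
E = E° − (0.0592/n) log Q = +3.51 − (0.0592/1)(-3.324) = +3.707 V.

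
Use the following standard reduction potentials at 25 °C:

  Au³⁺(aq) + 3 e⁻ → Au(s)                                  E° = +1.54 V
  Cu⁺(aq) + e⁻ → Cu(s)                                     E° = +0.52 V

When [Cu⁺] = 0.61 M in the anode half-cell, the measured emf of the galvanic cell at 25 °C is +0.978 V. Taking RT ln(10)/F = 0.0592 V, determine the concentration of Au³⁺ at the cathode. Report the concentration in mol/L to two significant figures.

Au³⁺/Au is the cathode, Cu⁺/Cu the anode: E°cell = +1.02 V, n = 3.
Overall reaction: Au³⁺(aq) + 3 Cu(s) → Au(s) + 3 Cu⁺(aq); Q = [Cu⁺]^3/[Au³⁺]^1.
From E = E° − (0.0592/n) log Q: log Q = (E° − E)·n/0.0592 = (+1.02 − (+0.978))·3/0.0592 = 2.1284.
So 1·log[Au³⁺] = 3·log(0.61) − log Q = -0.6440 − (2.1284) = -2.7724; [Au³⁺] = 10^(-2.7724) ≈ 0.0017 M.

0.0017 M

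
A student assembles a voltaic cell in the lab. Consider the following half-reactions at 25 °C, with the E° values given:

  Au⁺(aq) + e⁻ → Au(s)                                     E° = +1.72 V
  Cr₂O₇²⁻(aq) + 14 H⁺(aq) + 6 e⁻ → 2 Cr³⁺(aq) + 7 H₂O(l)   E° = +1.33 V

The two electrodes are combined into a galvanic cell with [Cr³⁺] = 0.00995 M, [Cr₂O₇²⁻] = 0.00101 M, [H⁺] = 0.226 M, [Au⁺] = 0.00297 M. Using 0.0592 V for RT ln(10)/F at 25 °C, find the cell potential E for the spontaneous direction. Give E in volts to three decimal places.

+0.320 V

Au⁺/Au is the cathode (higher E°), Cr₂O₇²⁻/Cr³⁺ the anode: E°cell = +1.72 − (+1.33) = +0.39 V, n = 6.
Overall: 6 Au⁺(aq) + 2 Cr³⁺(aq) + 7 H₂O(l) → 6 Au(s) + Cr₂O₇²⁻(aq) + 14 H⁺(aq)
Q = [Cr₂O₇²⁻]·[H⁺]^14 / ([Au⁺]^6·[Cr³⁺]^2); log Q = 7.130.
E = E° − (0.0592/n) log Q = +0.39 − (0.0592/6)(7.130) = +0.320 V.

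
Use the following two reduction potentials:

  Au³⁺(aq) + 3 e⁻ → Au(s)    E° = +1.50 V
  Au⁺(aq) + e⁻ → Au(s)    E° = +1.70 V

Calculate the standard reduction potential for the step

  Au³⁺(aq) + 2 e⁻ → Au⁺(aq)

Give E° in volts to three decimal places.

+1.400 V

Sequential free energies add, so n₃E°₃ = n₁E°₁ + n₂E°₂.
With n₃ = 3, and the known step contributing 1×(+1.70) V, the unknown satisfies 2·E° = 3×(+1.50) − 1×(+1.70) = +2.800.
E° = +2.800 / 2 = +1.400 V.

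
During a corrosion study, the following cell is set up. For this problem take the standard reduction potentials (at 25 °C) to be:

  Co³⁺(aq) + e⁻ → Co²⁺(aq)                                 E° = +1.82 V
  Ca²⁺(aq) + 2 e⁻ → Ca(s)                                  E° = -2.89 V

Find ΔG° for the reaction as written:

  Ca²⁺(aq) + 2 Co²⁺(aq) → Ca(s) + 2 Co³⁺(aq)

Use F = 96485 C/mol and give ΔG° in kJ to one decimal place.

+908.9 kJ

As written, Ca²⁺/Ca is reduced (cathode) and Co³⁺/Co²⁺ is oxidised (anode), so E°cell = (-2.89) − (+1.82) = -4.71 V.
Balancing electrons gives n = 2.
ΔG° = −nFE° = −(2)(96485)(-4.71) = 908,889 J = +908.9 kJ.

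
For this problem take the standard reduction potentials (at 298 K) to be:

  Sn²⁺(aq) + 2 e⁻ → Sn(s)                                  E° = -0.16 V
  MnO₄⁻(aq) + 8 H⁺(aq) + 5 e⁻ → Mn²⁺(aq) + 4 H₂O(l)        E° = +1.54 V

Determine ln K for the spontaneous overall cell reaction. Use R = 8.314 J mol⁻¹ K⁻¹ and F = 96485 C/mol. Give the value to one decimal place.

Cathode: MnO₄⁻/Mn²⁺; anode: Sn²⁺/Sn. E°cell = (+1.54) − (-0.16) = +1.70 V, with n = 10.
ΔG° = −nFE° = −RT ln K, so ln K = nFE°/(RT) = (10)(96485)(+1.70) / ((8.314)(298)) = 662.037.

662.0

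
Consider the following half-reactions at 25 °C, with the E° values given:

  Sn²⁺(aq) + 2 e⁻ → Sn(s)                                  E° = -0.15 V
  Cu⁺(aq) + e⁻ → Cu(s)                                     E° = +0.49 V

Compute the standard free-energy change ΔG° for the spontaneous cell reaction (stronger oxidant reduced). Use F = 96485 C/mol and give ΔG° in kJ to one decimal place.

-123.5 kJ

Cu⁺/Cu (E° = +0.49 V) is the cathode; Sn²⁺/Sn (E° = -0.15 V) is the anode, so E°cell = +0.64 V.
Balancing electrons gives n = 2 (lcm of 1 and 2).
ΔG° = −nFE° = −(2)(96485)(+0.64) = -123,501 J = -123.5 kJ.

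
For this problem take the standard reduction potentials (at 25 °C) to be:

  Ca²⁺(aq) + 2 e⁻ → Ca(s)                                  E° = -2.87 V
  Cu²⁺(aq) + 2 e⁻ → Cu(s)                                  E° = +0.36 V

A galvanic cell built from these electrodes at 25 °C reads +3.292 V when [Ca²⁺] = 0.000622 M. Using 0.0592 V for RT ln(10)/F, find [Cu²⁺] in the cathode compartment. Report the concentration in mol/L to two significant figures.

0.077 M

Cu²⁺/Cu is the cathode, Ca²⁺/Ca the anode: E°cell = +3.23 V, n = 2.
Overall reaction: Cu²⁺(aq) + Ca(s) → Cu(s) + Ca²⁺(aq); Q = [Ca²⁺]^1/[Cu²⁺]^1.
From E = E° − (0.0592/n) log Q: log Q = (E° − E)·n/0.0592 = (+3.23 − (+3.292))·2/0.0592 = -2.0946.
So 1·log[Cu²⁺] = 1·log(0.000622) − log Q = -3.2062 − (-2.0946) = -1.1116; [Cu²⁺] = 10^(-1.1116) ≈ 0.077 M.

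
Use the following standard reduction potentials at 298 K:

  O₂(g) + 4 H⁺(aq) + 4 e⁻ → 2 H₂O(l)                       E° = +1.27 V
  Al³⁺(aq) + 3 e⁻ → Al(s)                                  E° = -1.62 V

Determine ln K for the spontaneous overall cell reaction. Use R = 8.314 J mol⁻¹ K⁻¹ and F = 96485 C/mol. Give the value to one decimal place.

1350.6

Cathode: O₂/H₂O; anode: Al³⁺/Al. E°cell = (+1.27) − (-1.62) = +2.89 V, with n = 12.
ΔG° = −nFE° = −RT ln K, so ln K = nFE°/(RT) = (12)(96485)(+2.89) / ((8.314)(298)) = 1350.556.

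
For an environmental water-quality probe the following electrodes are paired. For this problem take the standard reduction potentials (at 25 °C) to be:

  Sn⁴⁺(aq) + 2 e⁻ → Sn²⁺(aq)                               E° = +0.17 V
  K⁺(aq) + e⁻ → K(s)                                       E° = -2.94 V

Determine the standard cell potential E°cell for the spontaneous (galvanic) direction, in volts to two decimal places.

+3.11 V

The Sn⁴⁺/Sn²⁺ couple has the higher reduction potential, so it is the cathode; K⁺/K is oxidised at the anode.
E°cell = E°(cathode) − E°(anode) = (+0.17) − (-2.94) = +3.11 V.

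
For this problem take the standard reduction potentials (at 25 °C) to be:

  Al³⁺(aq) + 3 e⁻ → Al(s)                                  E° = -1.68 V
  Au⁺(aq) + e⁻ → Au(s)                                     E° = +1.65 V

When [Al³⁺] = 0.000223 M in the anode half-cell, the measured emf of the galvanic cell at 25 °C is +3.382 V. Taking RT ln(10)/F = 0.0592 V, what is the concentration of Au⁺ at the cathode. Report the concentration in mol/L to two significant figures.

Au⁺/Au is the cathode, Al³⁺/Al the anode: E°cell = +3.33 V, n = 3.
Overall reaction: 3 Au⁺(aq) + Al(s) → 3 Au(s) + Al³⁺(aq); Q = [Al³⁺]^1/[Au⁺]^3.
From E = E° − (0.0592/n) log Q: log Q = (E° − E)·n/0.0592 = (+3.33 − (+3.382))·3/0.0592 = -2.6351.
So 3·log[Au⁺] = 1·log(0.000223) − log Q = -3.6517 − (-2.6351) = -1.0166; log[Au⁺] = -1.0166 / 3 = -0.3389; [Au⁺] = 10^(-0.3389) ≈ 0.46 M.

0.46 M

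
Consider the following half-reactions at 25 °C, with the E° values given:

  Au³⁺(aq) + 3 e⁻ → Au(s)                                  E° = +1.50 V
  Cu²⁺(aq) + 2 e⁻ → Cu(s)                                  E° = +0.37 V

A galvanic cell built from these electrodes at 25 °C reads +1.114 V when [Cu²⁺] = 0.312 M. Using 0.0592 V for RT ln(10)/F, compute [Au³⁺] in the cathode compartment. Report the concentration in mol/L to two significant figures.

0.027 M

Au³⁺/Au is the cathode, Cu²⁺/Cu the anode: E°cell = +1.13 V, n = 6.
Overall reaction: 2 Au³⁺(aq) + 3 Cu(s) → 2 Au(s) + 3 Cu²⁺(aq); Q = [Cu²⁺]^3/[Au³⁺]^2.
From E = E° − (0.0592/n) log Q: log Q = (E° − E)·n/0.0592 = (+1.13 − (+1.114))·6/0.0592 = 1.6216.
So 2·log[Au³⁺] = 3·log(0.312) − log Q = -1.5175 − (1.6216) = -3.1391; log[Au³⁺] = -3.1391 / 2 = -1.5696; [Au³⁺] = 10^(-1.5696) ≈ 0.027 M.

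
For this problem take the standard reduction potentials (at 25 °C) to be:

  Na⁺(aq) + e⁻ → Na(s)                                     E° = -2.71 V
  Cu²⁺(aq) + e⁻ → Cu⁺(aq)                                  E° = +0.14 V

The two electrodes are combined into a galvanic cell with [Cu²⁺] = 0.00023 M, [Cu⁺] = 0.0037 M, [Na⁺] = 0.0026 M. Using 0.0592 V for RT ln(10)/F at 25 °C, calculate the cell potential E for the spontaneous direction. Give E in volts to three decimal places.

+2.932 V

Cu²⁺/Cu⁺ is the cathode (higher E°), Na⁺/Na the anode: E°cell = +0.14 − (-2.71) = +2.85 V, n = 1.
Overall: Cu²⁺(aq) + Na(s) → Cu⁺(aq) + Na⁺(aq)
Q = [Cu⁺]·[Na⁺] / ([Cu²⁺]); log Q = -1.379.
E = E° − (0.0592/n) log Q = +2.85 − (0.0592/1)(-1.379) = +2.932 V.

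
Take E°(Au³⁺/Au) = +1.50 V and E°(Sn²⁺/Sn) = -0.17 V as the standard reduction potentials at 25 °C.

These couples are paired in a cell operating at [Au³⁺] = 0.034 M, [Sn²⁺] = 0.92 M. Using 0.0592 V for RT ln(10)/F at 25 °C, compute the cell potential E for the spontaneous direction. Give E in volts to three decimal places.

+1.642 V

Au³⁺/Au is the cathode (higher E°), Sn²⁺/Sn the anode: E°cell = +1.50 − (-0.17) = +1.67 V, n = 6.
Overall: 2 Au³⁺(aq) + 3 Sn(s) → 2 Au(s) + 3 Sn²⁺(aq)
Q = [Sn²⁺]^3 / ([Au³⁺]^2); log Q = 2.828.
E = E° − (0.0592/n) log Q = +1.67 − (0.0592/6)(2.828) = +1.642 V.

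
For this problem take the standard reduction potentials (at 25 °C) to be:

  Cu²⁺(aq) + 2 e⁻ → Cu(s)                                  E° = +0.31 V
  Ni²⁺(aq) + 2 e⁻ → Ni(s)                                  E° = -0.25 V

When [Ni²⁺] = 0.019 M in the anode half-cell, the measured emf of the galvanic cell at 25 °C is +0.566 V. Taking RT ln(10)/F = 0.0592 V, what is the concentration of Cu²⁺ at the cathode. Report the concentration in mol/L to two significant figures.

Cu²⁺/Cu is the cathode, Ni²⁺/Ni the anode: E°cell = +0.56 V, n = 2.
Overall reaction: Cu²⁺(aq) + Ni(s) → Cu(s) + Ni²⁺(aq); Q = [Ni²⁺]^1/[Cu²⁺]^1.
From E = E° − (0.0592/n) log Q: log Q = (E° − E)·n/0.0592 = (+0.56 − (+0.566))·2/0.0592 = -0.2027.
So 1·log[Cu²⁺] = 1·log(0.019) − log Q = -1.7212 − (-0.2027) = -1.5185; [Cu²⁺] = 10^(-1.5185) ≈ 0.030 M.

0.030 M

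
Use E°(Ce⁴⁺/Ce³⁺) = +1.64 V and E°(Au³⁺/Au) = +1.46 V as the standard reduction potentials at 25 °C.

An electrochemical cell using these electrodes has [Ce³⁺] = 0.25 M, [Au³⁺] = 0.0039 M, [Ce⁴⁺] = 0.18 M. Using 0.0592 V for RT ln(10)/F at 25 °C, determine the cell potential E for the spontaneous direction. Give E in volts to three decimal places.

Ce⁴⁺/Ce³⁺ is the cathode (higher E°), Au³⁺/Au the anode: E°cell = +1.64 − (+1.46) = +0.18 V, n = 3.
Overall: 3 Ce⁴⁺(aq) + Au(s) → 3 Ce³⁺(aq) + Au³⁺(aq)
Q = [Ce³⁺]^3·[Au³⁺] / ([Ce⁴⁺]^3); log Q = -1.981.
E = E° − (0.0592/n) log Q = +0.18 − (0.0592/3)(-1.981) = +0.219 V.

+0.219 V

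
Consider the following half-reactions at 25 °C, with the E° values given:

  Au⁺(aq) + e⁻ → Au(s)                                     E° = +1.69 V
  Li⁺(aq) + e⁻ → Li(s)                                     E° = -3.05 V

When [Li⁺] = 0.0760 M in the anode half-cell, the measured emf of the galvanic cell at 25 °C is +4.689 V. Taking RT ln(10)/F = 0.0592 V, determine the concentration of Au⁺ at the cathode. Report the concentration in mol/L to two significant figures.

0.010 M

Au⁺/Au is the cathode, Li⁺/Li the anode: E°cell = +4.74 V, n = 1.
Overall reaction: Au⁺(aq) + Li(s) → Au(s) + Li⁺(aq); Q = [Li⁺]^1/[Au⁺]^1.
From E = E° − (0.0592/n) log Q: log Q = (E° − E)·n/0.0592 = (+4.74 − (+4.689))·1/0.0592 = 0.8615.
So 1·log[Au⁺] = 1·log(0.076) − log Q = -1.1192 − (0.8615) = -1.9807; [Au⁺] = 10^(-1.9807) ≈ 0.010 M.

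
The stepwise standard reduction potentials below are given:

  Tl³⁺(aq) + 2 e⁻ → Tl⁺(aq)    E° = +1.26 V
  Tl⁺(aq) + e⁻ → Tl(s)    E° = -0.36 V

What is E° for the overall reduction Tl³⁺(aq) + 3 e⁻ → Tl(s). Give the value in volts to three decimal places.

Standard free energies of sequential steps add: ΔG°₃ = ΔG°₁ + ΔG°₂, so n₃E°₃ = n₁E°₁ + n₂E°₂.
E°₃ = (2×+1.26 + 1×-0.36) / 3 = (+2.160) / 3 = +0.720 V.

+0.720 V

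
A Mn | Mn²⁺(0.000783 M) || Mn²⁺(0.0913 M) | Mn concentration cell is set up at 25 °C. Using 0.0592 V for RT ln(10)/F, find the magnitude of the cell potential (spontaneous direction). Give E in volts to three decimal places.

+0.061 V

For a concentration cell E°cell = 0. The 0.0913 M side is the cathode (reduction is favoured where [Mn²⁺] is higher).
With n = 2, E = −(0.0592/2) log([Mn²⁺]ₐₙ/[Mn²⁺]꜀ₐₜ) = −(0.0592/2) log(0.000783/0.0913) = −(0.0592/2)(-2.067) = +0.061 V.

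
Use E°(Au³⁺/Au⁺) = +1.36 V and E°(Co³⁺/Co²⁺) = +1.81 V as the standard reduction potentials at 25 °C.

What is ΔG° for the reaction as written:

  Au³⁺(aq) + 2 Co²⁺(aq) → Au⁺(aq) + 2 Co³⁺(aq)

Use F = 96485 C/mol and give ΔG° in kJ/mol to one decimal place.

As written, Au³⁺/Au⁺ is reduced (cathode) and Co³⁺/Co²⁺ is oxidised (anode), so E°cell = (+1.36) − (+1.81) = -0.45 V.
Balancing electrons gives n = 2.
ΔG° = −nFE° = −(2)(96485)(-0.45) = 86,836 J = +86.8 kJ/mol.

+86.8 kJ/mol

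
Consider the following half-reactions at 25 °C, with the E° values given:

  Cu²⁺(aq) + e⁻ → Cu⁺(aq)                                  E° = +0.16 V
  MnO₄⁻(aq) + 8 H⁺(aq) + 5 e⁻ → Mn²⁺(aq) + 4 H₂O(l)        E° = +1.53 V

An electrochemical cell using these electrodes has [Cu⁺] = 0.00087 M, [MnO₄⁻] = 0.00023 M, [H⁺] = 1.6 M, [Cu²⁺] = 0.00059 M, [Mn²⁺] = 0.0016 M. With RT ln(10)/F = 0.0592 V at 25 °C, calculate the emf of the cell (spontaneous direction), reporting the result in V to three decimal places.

+1.389 V

MnO₄⁻/Mn²⁺ is the cathode (higher E°), Cu²⁺/Cu⁺ the anode: E°cell = +1.53 − (+0.16) = +1.37 V, n = 5.
Overall: MnO₄⁻(aq) + 8 H⁺(aq) + 5 Cu⁺(aq) → Mn²⁺(aq) + 4 H₂O(l) + 5 Cu²⁺(aq)
Q = [Mn²⁺]·[Cu²⁺]^5 / ([MnO₄⁻]·[H⁺]^8·[Cu⁺]^5); log Q = -1.634.
E = E° − (0.0592/n) log Q = +1.37 − (0.0592/5)(-1.634) = +1.389 V.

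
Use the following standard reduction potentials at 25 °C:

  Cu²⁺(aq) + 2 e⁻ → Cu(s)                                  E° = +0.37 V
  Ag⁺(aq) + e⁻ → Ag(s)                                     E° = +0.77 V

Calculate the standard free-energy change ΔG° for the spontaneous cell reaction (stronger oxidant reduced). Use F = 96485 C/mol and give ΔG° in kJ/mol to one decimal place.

-77.2 kJ/mol

Ag⁺/Ag (E° = +0.77 V) is the cathode; Cu²⁺/Cu (E° = +0.37 V) is the anode, so E°cell = +0.40 V.
Balancing electrons gives n = 2 (lcm of 1 and 2).
ΔG° = −nFE° = −(2)(96485)(+0.40) = -77,188 J = -77.2 kJ/mol.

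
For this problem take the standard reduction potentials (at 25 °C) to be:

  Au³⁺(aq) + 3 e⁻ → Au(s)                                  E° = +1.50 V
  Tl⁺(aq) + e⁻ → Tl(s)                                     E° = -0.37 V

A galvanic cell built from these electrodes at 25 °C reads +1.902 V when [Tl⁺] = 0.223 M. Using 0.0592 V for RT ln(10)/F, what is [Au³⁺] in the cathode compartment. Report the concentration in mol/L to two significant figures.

0.46 M

Au³⁺/Au is the cathode, Tl⁺/Tl the anode: E°cell = +1.87 V, n = 3.
Overall reaction: Au³⁺(aq) + 3 Tl(s) → Au(s) + 3 Tl⁺(aq); Q = [Tl⁺]^3/[Au³⁺]^1.
From E = E° − (0.0592/n) log Q: log Q = (E° − E)·n/0.0592 = (+1.87 − (+1.902))·3/0.0592 = -1.6216.
So 1·log[Au³⁺] = 3·log(0.223) − log Q = -1.9551 − (-1.6216) = -0.3335; [Au³⁺] = 10^(-0.3335) ≈ 0.46 M.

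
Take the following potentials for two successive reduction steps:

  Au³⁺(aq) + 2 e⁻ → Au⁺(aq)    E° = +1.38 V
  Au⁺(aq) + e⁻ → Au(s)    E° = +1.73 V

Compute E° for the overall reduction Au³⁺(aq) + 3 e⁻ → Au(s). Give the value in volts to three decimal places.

Since ΔG° = −nFE° is additive over sequential reductions, n₃E°₃ = n₁E°₁ + n₂E°₂.
E°₃ = (2×+1.38 + 1×+1.73) / 3 = (+4.490) / 3 = +1.497 V.

+1.497 V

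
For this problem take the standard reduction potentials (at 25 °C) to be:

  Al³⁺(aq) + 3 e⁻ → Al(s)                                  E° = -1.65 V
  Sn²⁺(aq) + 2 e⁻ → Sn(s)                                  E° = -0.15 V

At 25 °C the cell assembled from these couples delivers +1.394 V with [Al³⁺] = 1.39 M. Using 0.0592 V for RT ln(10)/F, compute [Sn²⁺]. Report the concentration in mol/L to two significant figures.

0.00033 M

Sn²⁺/Sn is the cathode, Al³⁺/Al the anode: E°cell = +1.50 V, n = 6.
Overall reaction: 3 Sn²⁺(aq) + 2 Al(s) → 3 Sn(s) + 2 Al³⁺(aq); Q = [Al³⁺]^2/[Sn²⁺]^3.
From E = E° − (0.0592/n) log Q: log Q = (E° − E)·n/0.0592 = (+1.50 − (+1.394))·6/0.0592 = 10.7432.
So 3·log[Sn²⁺] = 2·log(1.39) − log Q = 0.2860 − (10.7432) = -10.4572; log[Sn²⁺] = -10.4572 / 3 = -3.4857; [Sn²⁺] = 10^(-3.4857) ≈ 0.00033 M.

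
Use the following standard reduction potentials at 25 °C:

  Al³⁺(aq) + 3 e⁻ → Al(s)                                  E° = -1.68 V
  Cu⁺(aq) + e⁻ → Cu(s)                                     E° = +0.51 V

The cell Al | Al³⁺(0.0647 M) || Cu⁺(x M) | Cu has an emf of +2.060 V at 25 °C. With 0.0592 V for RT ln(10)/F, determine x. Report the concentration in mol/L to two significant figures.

Cu⁺/Cu is the cathode, Al³⁺/Al the anode: E°cell = +2.19 V, n = 3.
Overall reaction: 3 Cu⁺(aq) + Al(s) → 3 Cu(s) + Al³⁺(aq); Q = [Al³⁺]^1/[Cu⁺]^3.
From E = E° − (0.0592/n) log Q: log Q = (E° − E)·n/0.0592 = (+2.19 − (+2.060))·3/0.0592 = 6.5878.
So 3·log[Cu⁺] = 1·log(0.0647) − log Q = -1.1891 − (6.5878) = -7.7769; log[Cu⁺] = -7.7769 / 3 = -2.5923; [Cu⁺] = 10^(-2.5923) ≈ 0.0026 M.

0.0026 M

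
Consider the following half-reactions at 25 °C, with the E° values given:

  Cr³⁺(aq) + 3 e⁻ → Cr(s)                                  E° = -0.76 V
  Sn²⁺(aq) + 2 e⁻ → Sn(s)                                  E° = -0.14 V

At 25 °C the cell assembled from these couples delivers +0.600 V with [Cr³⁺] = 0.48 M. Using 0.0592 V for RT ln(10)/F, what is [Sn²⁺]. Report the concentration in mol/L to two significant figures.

Sn²⁺/Sn is the cathode, Cr³⁺/Cr the anode: E°cell = +0.62 V, n = 6.
Overall reaction: 3 Sn²⁺(aq) + 2 Cr(s) → 3 Sn(s) + 2 Cr³⁺(aq); Q = [Cr³⁺]^2/[Sn²⁺]^3.
From E = E° − (0.0592/n) log Q: log Q = (E° − E)·n/0.0592 = (+0.62 − (+0.600))·6/0.0592 = 2.0270.
So 3·log[Sn²⁺] = 2·log(0.48) − log Q = -0.6375 − (2.0270) = -2.6645; log[Sn²⁺] = -2.6645 / 3 = -0.8882; [Sn²⁺] = 10^(-0.8882) ≈ 0.13 M.

0.13 M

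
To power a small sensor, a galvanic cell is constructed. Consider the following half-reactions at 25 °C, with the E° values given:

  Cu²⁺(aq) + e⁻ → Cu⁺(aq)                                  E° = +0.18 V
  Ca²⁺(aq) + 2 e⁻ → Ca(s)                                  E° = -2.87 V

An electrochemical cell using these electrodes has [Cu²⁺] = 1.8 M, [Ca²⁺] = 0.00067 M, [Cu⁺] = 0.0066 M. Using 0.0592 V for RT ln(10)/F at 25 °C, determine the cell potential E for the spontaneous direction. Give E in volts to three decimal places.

Cu²⁺/Cu⁺ is the cathode (higher E°), Ca²⁺/Ca the anode: E°cell = +0.18 − (-2.87) = +3.05 V, n = 2.
Overall: 2 Cu²⁺(aq) + Ca(s) → 2 Cu⁺(aq) + Ca²⁺(aq)
Q = [Cu⁺]^2·[Ca²⁺] / ([Cu²⁺]^2); log Q = -8.045.
E = E° − (0.0592/n) log Q = +3.05 − (0.0592/2)(-8.045) = +3.288 V.

+3.288 V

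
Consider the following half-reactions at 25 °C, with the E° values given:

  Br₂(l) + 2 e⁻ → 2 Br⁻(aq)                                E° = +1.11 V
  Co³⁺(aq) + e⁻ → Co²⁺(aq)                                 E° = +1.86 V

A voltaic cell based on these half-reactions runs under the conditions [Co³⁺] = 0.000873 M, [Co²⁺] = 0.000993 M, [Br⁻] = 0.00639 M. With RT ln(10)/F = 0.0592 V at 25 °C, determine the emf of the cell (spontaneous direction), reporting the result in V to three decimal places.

Co³⁺/Co²⁺ is the cathode (higher E°), Br₂/Br⁻ the anode: E°cell = +1.86 − (+1.11) = +0.75 V, n = 2.
Overall: 2 Co³⁺(aq) + 2 Br⁻(aq) → 2 Co²⁺(aq) + Br₂(l)
Q = [Co²⁺]^2 / ([Co³⁺]^2·[Br⁻]^2); log Q = 4.501.
E = E° − (0.0592/n) log Q = +0.75 − (0.0592/2)(4.501) = +0.617 V.

+0.617 V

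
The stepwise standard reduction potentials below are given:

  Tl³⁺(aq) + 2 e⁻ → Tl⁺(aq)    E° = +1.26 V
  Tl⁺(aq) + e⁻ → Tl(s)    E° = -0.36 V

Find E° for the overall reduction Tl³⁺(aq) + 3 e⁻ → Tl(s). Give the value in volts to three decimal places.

Adding the free-energy changes (−nFE°) of the two steps gives −n₃FE°₃ = −n₁FE°₁ − n₂FE°₂.
E°₃ = (2×+1.26 + 1×-0.36) / 3 = (+2.160) / 3 = +0.720 V.

+0.720 V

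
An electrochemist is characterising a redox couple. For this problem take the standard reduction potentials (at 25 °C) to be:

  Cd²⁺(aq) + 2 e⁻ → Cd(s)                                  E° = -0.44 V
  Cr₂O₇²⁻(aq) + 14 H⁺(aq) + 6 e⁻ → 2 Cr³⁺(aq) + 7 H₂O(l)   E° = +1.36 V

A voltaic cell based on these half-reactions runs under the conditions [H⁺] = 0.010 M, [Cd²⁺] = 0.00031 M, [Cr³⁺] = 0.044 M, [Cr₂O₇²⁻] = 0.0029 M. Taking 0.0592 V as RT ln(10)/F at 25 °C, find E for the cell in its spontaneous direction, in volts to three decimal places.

Cr₂O₇²⁻/Cr³⁺ is the cathode (higher E°), Cd²⁺/Cd the anode: E°cell = +1.36 − (-0.44) = +1.80 V, n = 6.
Overall: Cr₂O₇²⁻(aq) + 14 H⁺(aq) + 3 Cd(s) → 2 Cr³⁺(aq) + 7 H₂O(l) + 3 Cd²⁺(aq)
Q = [Cr³⁺]^2·[Cd²⁺]^3 / ([Cr₂O₇²⁻]·[H⁺]^14); log Q = 17.299.
E = E° − (0.0592/n) log Q = +1.80 − (0.0592/6)(17.299) = +1.629 V.

+1.629 V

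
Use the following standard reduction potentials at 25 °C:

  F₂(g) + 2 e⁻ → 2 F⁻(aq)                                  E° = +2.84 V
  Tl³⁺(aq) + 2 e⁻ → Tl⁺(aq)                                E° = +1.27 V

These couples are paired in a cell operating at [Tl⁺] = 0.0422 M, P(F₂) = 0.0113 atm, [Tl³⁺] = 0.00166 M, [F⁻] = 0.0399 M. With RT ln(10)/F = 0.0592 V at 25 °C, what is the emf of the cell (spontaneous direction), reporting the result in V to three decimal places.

+1.637 V

F₂/F⁻ is the cathode (higher E°), Tl³⁺/Tl⁺ the anode: E°cell = +2.84 − (+1.27) = +1.57 V, n = 2.
Overall: F₂(g) + Tl⁺(aq) → 2 F⁻(aq) + Tl³⁺(aq)
Q = [F⁻]^2·[Tl³⁺] / (P(F₂)·[Tl⁺]); log Q = -2.256.
E = E° − (0.0592/n) log Q = +1.57 − (0.0592/2)(-2.256) = +1.637 V.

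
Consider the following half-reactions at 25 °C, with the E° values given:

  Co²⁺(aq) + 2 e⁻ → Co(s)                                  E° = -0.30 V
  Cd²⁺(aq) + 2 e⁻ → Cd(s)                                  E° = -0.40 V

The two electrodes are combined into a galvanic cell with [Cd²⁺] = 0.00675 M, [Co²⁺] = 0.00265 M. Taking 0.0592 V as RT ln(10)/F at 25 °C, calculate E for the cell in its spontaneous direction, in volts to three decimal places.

+0.088 V

Co²⁺/Co is the cathode (higher E°), Cd²⁺/Cd the anode: E°cell = -0.30 − (-0.40) = +0.10 V, n = 2.
Overall: Co²⁺(aq) + Cd(s) → Co(s) + Cd²⁺(aq)
Q = [Cd²⁺] / ([Co²⁺]); log Q = 0.406.
E = E° − (0.0592/n) log Q = +0.10 − (0.0592/2)(0.406) = +0.088 V.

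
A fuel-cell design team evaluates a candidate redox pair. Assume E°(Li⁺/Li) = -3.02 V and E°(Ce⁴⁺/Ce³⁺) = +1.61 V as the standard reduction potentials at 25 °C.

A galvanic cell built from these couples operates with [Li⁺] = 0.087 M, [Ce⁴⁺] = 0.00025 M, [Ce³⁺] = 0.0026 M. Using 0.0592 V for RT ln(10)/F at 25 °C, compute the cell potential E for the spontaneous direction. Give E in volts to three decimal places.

+4.633 V

Ce⁴⁺/Ce³⁺ is the cathode (higher E°), Li⁺/Li the anode: E°cell = +1.61 − (-3.02) = +4.63 V, n = 1.
Overall: Ce⁴⁺(aq) + Li(s) → Ce³⁺(aq) + Li⁺(aq)
Q = [Ce³⁺]·[Li⁺] / ([Ce⁴⁺]); log Q = -0.043.
E = E° − (0.0592/n) log Q = +4.63 − (0.0592/1)(-0.043) = +4.633 V.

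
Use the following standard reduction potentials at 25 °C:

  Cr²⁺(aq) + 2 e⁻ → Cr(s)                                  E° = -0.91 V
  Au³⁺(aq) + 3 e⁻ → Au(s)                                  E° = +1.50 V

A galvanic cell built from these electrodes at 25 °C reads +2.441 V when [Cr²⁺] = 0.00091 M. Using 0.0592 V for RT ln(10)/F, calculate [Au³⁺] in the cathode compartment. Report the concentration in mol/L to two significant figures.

0.0010 M

Au³⁺/Au is the cathode, Cr²⁺/Cr the anode: E°cell = +2.41 V, n = 6.
Overall reaction: 2 Au³⁺(aq) + 3 Cr(s) → 2 Au(s) + 3 Cr²⁺(aq); Q = [Cr²⁺]^3/[Au³⁺]^2.
From E = E° − (0.0592/n) log Q: log Q = (E° − E)·n/0.0592 = (+2.41 − (+2.441))·6/0.0592 = -3.1419.
So 2·log[Au³⁺] = 3·log(0.00091) − log Q = -9.1229 − (-3.1419) = -5.9810; log[Au³⁺] = -5.9810 / 2 = -2.9905; [Au³⁺] = 10^(-2.9905) ≈ 0.0010 M.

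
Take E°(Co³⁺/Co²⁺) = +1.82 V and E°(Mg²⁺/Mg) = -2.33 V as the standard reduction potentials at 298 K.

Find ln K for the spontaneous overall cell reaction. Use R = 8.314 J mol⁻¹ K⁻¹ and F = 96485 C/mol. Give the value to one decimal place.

323.2

Cathode: Co³⁺/Co²⁺; anode: Mg²⁺/Mg. E°cell = (+1.82) − (-2.33) = +4.15 V, with n = 2.
ΔG° = −nFE° = −RT ln K, so ln K = nFE°/(RT) = (2)(96485)(+4.15) / ((8.314)(298)) = 323.230.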